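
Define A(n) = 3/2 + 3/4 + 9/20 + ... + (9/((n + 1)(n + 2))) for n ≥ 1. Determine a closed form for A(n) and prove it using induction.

A(n) = 9n/(2(n + 2))

We claim A(n) = 9n/(2(n + 2)) for all n ≥ 1.
When n = 1: A(1) = 3/2, and the closed form gives 3/2. They agree.
Suppose the result is true for n = k, so A(k) = 9k/(2(k + 2)).
Then A(k+1) = A(k) + (9/((k + 2)(k + 3))) = (9k/(2(k + 2))) + (9/((k + 2)(k + 3))).
Simplifying, A(k+1) = 9(k + 1)/(2(k + 3)) = 9(k+1)/(2((k+1) + 2)),
which is the closed form with n = k+1.
Hence, by induction on n, the claim holds for every n ≥ 1.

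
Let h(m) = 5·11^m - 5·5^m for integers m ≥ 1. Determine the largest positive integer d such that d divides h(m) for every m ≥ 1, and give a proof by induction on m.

d = 30

Computing the first values: h(1) = 30 and h(2) = 480; gcd(30, 480) = 30, so d ≤ 30.
We prove 30 | 5·11^m - 5·5^m for all m ≥ 1 by induction on m.
Base step (m = 1): h(1) = 30 = 30·(1), so 30 | h(1).
Inductive step: assume the claim holds for m = j, i.e. 30 | h(j). Then
h(j+1) − 11·h(j) = (5·11^(j+1) - 5·5^(j+1)) − 11·(5·11^j - 5·5^j) = (-5)·5^j·(5 − 11) = (30)·5^j. Since 30 | h(j) by the inductive hypothesis, 30 | 11·h(j); and 30 | 30 since 30 = 30·1. Therefore 30 | h(j+1).
Hence, by induction on m, the claim holds for every m ≥ 1.
Therefore the largest such d is 30.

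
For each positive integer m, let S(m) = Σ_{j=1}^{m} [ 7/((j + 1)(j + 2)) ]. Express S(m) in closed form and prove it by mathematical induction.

S(m) = 7m/(2(m + 2))

We claim S(m) = 7m/(2(m + 2)) for all m ≥ 1.
For the base case m = 1: S(1) = 7/6, and the closed form gives 7/6. They agree.
Inductive step: assume the claim holds for m = j, so S(j) = 7j/(2(j + 2)).
Then S(j+1) = S(j) + (7/((j + 2)(j + 3))) = (7j/(2(j + 2))) + (7/((j + 2)(j + 3))).
Simplifying, S(j+1) = 7(j + 1)/(2(j + 3)) = 7(j+1)/(2((j+1) + 2)),
which is the closed form with m = j+1.
This completes the induction.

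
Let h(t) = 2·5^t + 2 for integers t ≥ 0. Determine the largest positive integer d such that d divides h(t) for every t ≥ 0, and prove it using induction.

d = 4

Computing the first values: h(0) = 4 and h(1) = 12; gcd(4, 12) = 4, so d ≤ 4.
We prove 4 | 2·5^t + 2 for all t ≥ 0 by induction on t.
Base case (t = 0): h(0) = 4 = 4·(1), so 4 | h(0).
Inductive step: assume the claim holds for t = m, i.e. 4 | h(m). Then
h(m+1) = 2·5^(m+1) + 2 = 5·(2·5^m + 2) - 8 = 5·h(m) - 8. The first term is divisible by 4 by the inductive hypothesis, and -8 is divisible by 4. Hence 4 | h(m+1).
Hence, by induction on t, the claim holds for every t ≥ 0.
Therefore the largest such d is 4.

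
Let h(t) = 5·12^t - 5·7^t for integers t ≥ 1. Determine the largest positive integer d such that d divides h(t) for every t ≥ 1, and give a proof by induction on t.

Computing the first values: h(1) = 25 and h(2) = 475; gcd(25, 475) = 25, so d ≤ 25.
We prove 25 | 5·12^t - 5·7^t for all t ≥ 1 by induction on t.
When t = 1: h(1) = 25 = 25·(1), so 25 | h(1).
For the inductive step, assume it holds for an arbitrary i ≥ 1, i.e. 25 | h(i). Then
h(i+1) − 12·h(i) = (5·12^(i+1) - 5·7^(i+1)) − 12·(5·12^i - 5·7^i) = (-5)·7^i·(7 − 12) = (25)·7^i. Since 25 | h(i) by the inductive hypothesis, 25 | 12·h(i); and 25 | 25 since 25 = 25·1. Therefore 25 | h(i+1).
This completes the induction.
Therefore the largest such d is 25.

d = 25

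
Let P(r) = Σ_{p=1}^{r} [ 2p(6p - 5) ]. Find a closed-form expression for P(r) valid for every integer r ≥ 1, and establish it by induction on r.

We claim P(r) = r(r + 1)(4r - 3) for all r ≥ 1.
When r = 1: P(1) = 2, and the closed form gives 2. They agree.
For the inductive step, assume it holds for an arbitrary p ≥ 1, so P(p) = p(4p^2 + p - 3).
Then P(p+1) = P(p) + (2(p + 1)(6p + 1)) = (p(4p^2 + p - 3)) + (2(p + 1)(6p + 1)).
Simplifying, P(p+1) = (p + 1)(p + 2)(4p + 1) = (p+1)((p+1) + 1)(4(p+1) - 3),
which is the closed form with r = p+1.
This completes the induction.

P(r) = r(r + 1)(4r - 3)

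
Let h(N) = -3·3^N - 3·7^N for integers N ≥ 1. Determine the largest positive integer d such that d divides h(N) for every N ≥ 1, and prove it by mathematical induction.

d = 6

Computing the first values: h(1) = -30 and h(2) = -174; gcd(-30, -174) = 6, so d ≤ 6.
We prove 6 | -3·3^N - 3·7^N for all N ≥ 1 by induction on N.
When N = 1: h(1) = -30 = 6·(-5), so 6 | h(1).
Inductive step: assume the claim holds for N = k, i.e. 6 | h(k). Then
h(k+1) − 7·h(k) = (-3·3^(k+1) - 3·7^(k+1)) − 7·(-3·3^k - 3·7^k) = (-3)·3^k·(3 − 7) = (12)·3^k. Since 6 | h(k) by the inductive hypothesis, 6 | 7·h(k); and 6 | 12 since 12 = 6·2. Therefore 6 | h(k+1).
By induction, the statement is established for all N ≥ 1.
Therefore the largest such d is 6.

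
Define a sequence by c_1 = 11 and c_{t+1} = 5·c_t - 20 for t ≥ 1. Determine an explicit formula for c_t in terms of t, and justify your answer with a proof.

c_t = 6·5^(t - 1) + 5

Computing the first terms: c_1 = 11, c_2 = 35, c_3 = 155. This suggests c_t = 6·5^(t - 1) + 5.
Base step (t = 1): the formula gives 11 = 11 = c_1.
Inductive step: assume the claim holds for t = m, so c_m = 6·5^(m - 1) + 5.
Then c_{m+1} = 5·c_m - 20 = 5·(6·5^(m - 1) + 5) - 20 = 6·5^m + 5 = 6·5^((m+1) - 1) + 5,
which is the claimed formula at t = m+1.
This completes the induction.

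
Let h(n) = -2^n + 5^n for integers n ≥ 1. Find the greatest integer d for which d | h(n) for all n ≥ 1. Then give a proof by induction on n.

d = 3

Computing the first values: h(1) = 3 and h(2) = 21; gcd(3, 21) = 3, so d ≤ 3.
We prove 3 | -2^n + 5^n for all n ≥ 1 by induction on n.
When n = 1: h(1) = 3 = 3·(1), so 3 | h(1).
For the inductive step, assume it holds for an arbitrary p ≥ 1, i.e. 3 | h(p). Then
5^{p+1} − 2^{p+1} = 5·5^p − 2·2^p = 5·(5^p − 2^p) + (3)·2^p. The first term is divisible by 3 by the inductive hypothesis, and the second term (3)·2^p is divisible by 3 since 3 | 3. Hence 3 | h(p+1).
Hence, by induction on n, the claim holds for every n ≥ 1.
Therefore the largest such d is 3.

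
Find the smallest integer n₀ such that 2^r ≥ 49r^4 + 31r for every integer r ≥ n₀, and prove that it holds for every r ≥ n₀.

n₀ = 24

At r = 23: 8388608 < 13712922, so the inequality fails and n₀ ≥ 24. We prove 2^r ≥ 49r^4 + 31r for all r ≥ 24.
For the base case r = 24: 2^r = 16777216 and 49r^4 + 31r = 16257768, so 16777216 ≥ 16257768.
Inductive step: suppose the statement holds for some i ≥ 24, so 2^i ≥ 49i^4 + 31i.
Then 2^(i + 1) = 2·(2^i) ≥ 2·(49i^4 + 31i).
Also, for i ≥ 24 we have 2·(49i^4 + 31i) ≥ 49(i+1)^4 + 31(i+1), since 2·(49i^4 + 31i) − (49(i+1)^4 + 31(i+1)) = 49i^4 - 196i^3 - 294i^2 - 165i - 80, which is nonnegative for all i ≥ 24.
Combining, 2^(i + 1) ≥ 49(i+1)^4 + 31(i+1).
By induction, the statement is established for all r ≥ 24.
Hence the smallest such n₀ is 24.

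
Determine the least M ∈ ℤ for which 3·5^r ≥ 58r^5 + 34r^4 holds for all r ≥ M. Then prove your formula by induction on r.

M = 9

At r = 8: 1171875 < 2039808, so the inequality fails and M ≥ 9. We prove 3·5^r ≥ 58r^5 + 34r^4 for all r ≥ 9.
For the base case r = 9: 3·5^r = 5859375 and 58r^5 + 34r^4 = 3647916, so 5859375 ≥ 3647916.
Suppose the result is true for r = k, so 3·5^k ≥ 58k^5 + 34k^4.
Then 3·5^(k + 1) = 5·(3·5^k) ≥ 5·(58k^5 + 34k^4).
Also, for k ≥ 9 we have 5·(58k^5 + 34k^4) ≥ 58(k+1)^5 + 34(k+1)^4, since 5·(58k^5 + 34k^4) − (58(k+1)^5 + 34(k+1)^4) = 232k^5 - 154k^4 - 716k^3 - 784k^2 - 426k - 92, which is nonnegative for all k ≥ 9.
Combining, 3·5^(k + 1) ≥ 58(k+1)^5 + 34(k+1)^4.
By induction, the statement is established for all r ≥ 9.
Hence the smallest such M is 9.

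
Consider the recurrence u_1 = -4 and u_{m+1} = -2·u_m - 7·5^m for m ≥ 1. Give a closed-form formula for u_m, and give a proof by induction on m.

Computing the first terms: u_1 = -4, u_2 = -27, u_3 = -121. This suggests u_m = (-2)^(m - 1) - 5^m.
Base case (m = 1): the formula gives -4 = -4 = u_1.
For the inductive step, assume it holds for an arbitrary p ≥ 1, so u_p = (-2)^(p - 1) - 5^p.
Then u_{p+1} = -2·u_p - 7·5^p = -2·((-2)^(p - 1) - 5^p) - 7·5^p = (-2)^p - 5^(p + 1) = (-2)^((p+1) - 1) - 5^(p+1),
which is the claimed formula at m = p+1.
By induction, the statement is established for all m ≥ 1.

u_m = (-2)^(m - 1) - 5^m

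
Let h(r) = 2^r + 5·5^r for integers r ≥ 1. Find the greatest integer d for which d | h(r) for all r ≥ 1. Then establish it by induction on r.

Computing the first values: h(1) = 27 and h(2) = 129; gcd(27, 129) = 3, so d ≤ 3.
We prove 3 | 2^r + 5·5^r for all r ≥ 1 by induction on r.
Base case (r = 1): h(1) = 27 = 3·(9), so 3 | h(1).
Inductive step: assume the claim holds for r = m, i.e. 3 | h(m). Then
h(m+1) − 5·h(m) = (2^(m+1) + 5·5^(m+1)) − 5·(2^m + 5·5^m) = (1)·2^m·(2 − 5) = (-3)·2^m. Since 3 | h(m) by the inductive hypothesis, 3 | 5·h(m); and 3 | -3 since -3 = 3·-1. Therefore 3 | h(m+1).
This completes the induction.
Therefore the largest such d is 3.

d = 3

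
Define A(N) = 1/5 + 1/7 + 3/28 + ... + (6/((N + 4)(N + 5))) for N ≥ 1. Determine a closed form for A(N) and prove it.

A(N) = 6N/(5(N + 5))

We claim A(N) = 6N/(5(N + 5)) for all N ≥ 1.
Base case (N = 1): A(1) = 1/5, and the closed form gives 1/5. They agree.
Inductive step: assume the claim holds for N = r, so A(r) = 6r/(5(r + 5)).
Then A(r+1) = A(r) + (6/((r + 5)(r + 6))) = (6r/(5(r + 5))) + (6/((r + 5)(r + 6))).
Simplifying, A(r+1) = 6(r + 1)/(5(r + 6)) = 6(r+1)/(5((r+1) + 5)),
which is the closed form with N = r+1.
By the principle of mathematical induction, the result holds for all N ≥ 1.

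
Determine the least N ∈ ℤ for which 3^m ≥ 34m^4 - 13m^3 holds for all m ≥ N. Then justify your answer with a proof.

At m = 12: 531441 < 682560, so the inequality fails and N ≥ 13. We prove 3^m ≥ 34m^4 - 13m^3 for all m ≥ 13.
For the base case m = 13: 3^m = 1594323 and 34m^4 - 13m^3 = 942513, so 1594323 ≥ 942513.
Inductive step: suppose the statement holds for some k ≥ 13, so 3^k ≥ 34k^4 - 13k^3.
Then 3^(k + 1) = 3·(3^k) ≥ 3·(34k^4 - 13k^3).
Also, for k ≥ 13 we have 3·(34k^4 - 13k^3) ≥ 34(k+1)^4 - 13(k+1)^3, since 3·(34k^4 - 13k^3) − (34(k+1)^4 - 13(k+1)^3) = 68k^4 - 162k^3 - 165k^2 - 97k - 21, which is nonnegative for all k ≥ 13.
Combining, 3^(k + 1) ≥ 34(k+1)^4 - 13(k+1)^3.
By the principle of mathematical induction, the result holds for all m ≥ 13.
Hence the smallest such N is 13.

N = 13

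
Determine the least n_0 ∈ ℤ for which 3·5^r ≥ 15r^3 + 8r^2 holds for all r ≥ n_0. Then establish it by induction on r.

n_0 = 4

At r = 3: 375 < 477, so the inequality fails and n_0 ≥ 4. We prove 3·5^r ≥ 15r^3 + 8r^2 for all r ≥ 4.
For the base case r = 4: 3·5^r = 1875 and 15r^3 + 8r^2 = 1088, so 1875 ≥ 1088.
For the inductive step, assume it holds for an arbitrary p ≥ 4, so 3·5^p ≥ 15p^3 + 8p^2.
Then 3·5^(p + 1) = 5·(3·5^p) ≥ 5·(15p^3 + 8p^2).
Also, for p ≥ 4 we have 5·(15p^3 + 8p^2) ≥ 15(p+1)^3 + 8(p+1)^2, since 5·(15p^3 + 8p^2) − (15(p+1)^3 + 8(p+1)^2) = 60p^3 - 13p^2 - 61p - 23, which is nonnegative for all p ≥ 4.
Combining, 3·5^(p + 1) ≥ 15(p+1)^3 + 8(p+1)^2.
Hence, by induction on r, the claim holds for every r ≥ 4.
Hence the smallest such n_0 is 4.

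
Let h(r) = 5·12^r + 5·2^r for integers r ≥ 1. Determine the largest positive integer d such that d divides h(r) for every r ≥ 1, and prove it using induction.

Computing the first values: h(1) = 70 and h(2) = 740; gcd(70, 740) = 10, so d ≤ 10.
We prove 10 | 5·12^r + 5·2^r for all r ≥ 1 by induction on r.
Base step (r = 1): h(1) = 70 = 10·(7), so 10 | h(1).
Suppose the result is true for r = i, i.e. 10 | h(i). Then
h(i+1) − 12·h(i) = (5·12^(i+1) + 5·2^(i+1)) − 12·(5·12^i + 5·2^i) = (5)·2^i·(2 − 12) = (-50)·2^i. Since 10 | h(i) by the inductive hypothesis, 10 | 12·h(i); and 10 | -50 since -50 = 10·-5. Therefore 10 | h(i+1).
Hence, by induction on r, the claim holds for every r ≥ 1.
Therefore the largest such d is 10.

d = 10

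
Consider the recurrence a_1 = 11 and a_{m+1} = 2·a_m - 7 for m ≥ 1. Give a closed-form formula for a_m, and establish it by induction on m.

a_m = 2^(m + 1) + 7

Computing the first terms: a_1 = 11, a_2 = 15, a_3 = 23. This suggests a_m = 2^(m + 1) + 7.
Base case (m = 1): the formula gives 11 = 11 = a_1.
Inductive step: assume the claim holds for m = r, so a_r = 2^(r + 1) + 7.
Then a_{r+1} = 2·a_r - 7 = 2·(2^(r + 1) + 7) - 7 = 2^(r + 2) + 7 = 2^((r+1) + 1) + 7,
which is the claimed formula at m = r+1.
By induction, the statement is established for all m ≥ 1.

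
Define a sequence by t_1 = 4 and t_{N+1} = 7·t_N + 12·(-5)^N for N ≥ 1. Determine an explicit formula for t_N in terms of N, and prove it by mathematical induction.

t_N = -(-5)^N - 7^(N - 1)

Computing the first terms: t_1 = 4, t_2 = -32, t_3 = 76. This suggests t_N = -(-5)^N - 7^(N - 1).
For the base case N = 1: the formula gives 4 = 4 = t_1.
Inductive step: assume the claim holds for N = i, so t_i = -(-5)^i - 7^(i - 1).
Then t_{i+1} = 7·t_i + 12·(-5)^i = 7·(-(-5)^i - 7^(i - 1)) + 12·(-5)^i = -(-5)^(i + 1) - 7^i = -(-5)^(i+1) - 7^((i+1) - 1),
which is the claimed formula at N = i+1.
By the principle of mathematical induction, the result holds for all N ≥ 1.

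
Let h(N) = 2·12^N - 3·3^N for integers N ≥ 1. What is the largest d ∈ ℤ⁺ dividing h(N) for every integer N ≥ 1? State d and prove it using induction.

Computing the first values: h(1) = 15 and h(2) = 261; gcd(15, 261) = 3, so d ≤ 3.
We prove 3 | 2·12^N - 3·3^N for all N ≥ 1 by induction on N.
When N = 1: h(1) = 15 = 3·(5), so 3 | h(1).
Inductive step: assume the claim holds for N = p, i.e. 3 | h(p). Then
h(p+1) − 12·h(p) = (2·12^(p+1) - 3·3^(p+1)) − 12·(2·12^p - 3·3^p) = (-3)·3^p·(3 − 12) = (27)·3^p. Since 3 | h(p) by the inductive hypothesis, 3 | 12·h(p); and 3 | 27 since 27 = 3·9. Therefore 3 | h(p+1).
Hence, by induction on N, the claim holds for every N ≥ 1.
Therefore the largest such d is 3.

d = 3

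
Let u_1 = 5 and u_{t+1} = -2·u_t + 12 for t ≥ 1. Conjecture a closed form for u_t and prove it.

u_t = (-2)^(t - 1) + 4

Computing the first terms: u_1 = 5, u_2 = 2, u_3 = 8. This suggests u_t = (-2)^(t - 1) + 4.
Base case (t = 1): the formula gives 5 = 5 = u_1.
For the inductive step, assume it holds for an arbitrary r ≥ 1, so u_r = (-2)^(r - 1) + 4.
Then u_{r+1} = -2·u_r + 12 = -2·((-2)^(r - 1) + 4) + 12 = (-2)^r + 4 = (-2)^((r+1) - 1) + 4,
which is the claimed formula at t = r+1.
By the principle of mathematical induction, the result holds for all t ≥ 1.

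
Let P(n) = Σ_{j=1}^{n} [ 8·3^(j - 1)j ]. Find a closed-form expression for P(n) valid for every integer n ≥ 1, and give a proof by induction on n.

We claim P(n) = 2·3^n(2n - 1) + 2 for all n ≥ 1.
For the base case n = 1: P(1) = 8, and the closed form gives 8. They agree.
For the inductive step, assume it holds for an arbitrary j ≥ 1, so P(j) = 2·3^j(2j - 1) + 2.
Then P(j+1) = P(j) + (8·3^j(j + 1)) = (2·3^j(2j - 1) + 2) + (8·3^j(j + 1)).
Simplifying, P(j+1) = 12·3^j·j + 6·3^j + 2 = 2·3^(j+1)(2(j+1) - 1) + 2,
which is the closed form with n = j+1.
This completes the induction.

P(n) = 2·3^n(2n - 1) + 2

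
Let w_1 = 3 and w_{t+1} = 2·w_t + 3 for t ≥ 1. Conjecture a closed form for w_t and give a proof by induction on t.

w_t = 3·2^t - 3

Computing the first terms: w_1 = 3, w_2 = 9, w_3 = 21. This suggests w_t = 3·2^t - 3.
When t = 1: the formula gives 3 = 3 = w_1.
Inductive step: suppose the statement holds for some k ≥ 1, so w_k = 3·2^k - 3.
Then w_{k+1} = 2·w_k + 3 = 2·(3·2^k - 3) + 3 = 3·2^(k + 1) - 3,
which is the claimed formula at t = k+1.
By the principle of mathematical induction, the result holds for all t ≥ 1.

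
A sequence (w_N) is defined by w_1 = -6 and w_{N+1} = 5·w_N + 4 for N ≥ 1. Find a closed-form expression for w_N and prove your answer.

Computing the first terms: w_1 = -6, w_2 = -26, w_3 = -126. This suggests w_N = -5^N - 1.
When N = 1: the formula gives -6 = -6 = w_1.
Suppose the result is true for N = r, so w_r = -5^r - 1.
Then w_{r+1} = 5·w_r + 4 = 5·(-5^r - 1) + 4 = -5^(r + 1) - 1,
which is the claimed formula at N = r+1.
Hence, by induction on N, the claim holds for every N ≥ 1.

w_N = -5^N - 1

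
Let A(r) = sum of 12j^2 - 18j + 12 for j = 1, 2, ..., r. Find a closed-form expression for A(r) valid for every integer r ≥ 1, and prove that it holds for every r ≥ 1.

We claim A(r) = r(4r^2 - 3r + 5) for all r ≥ 1.
When r = 1: A(1) = 6, and the closed form gives 6. They agree.
Inductive step: suppose the statement holds for some j ≥ 1, so A(j) = j(4j^2 - 3j + 5).
Then A(j+1) = A(j) + (12j^2 + 6j + 6) = (j(4j^2 - 3j + 5)) + (12j^2 + 6j + 6).
Simplifying, A(j+1) = (j + 1)(4j^2 + 5j + 6) = (j+1)(4(j+1)^2 - 3(j+1) + 5),
which is the closed form with r = j+1.
By the principle of mathematical induction, the result holds for all r ≥ 1.

A(r) = r(4r^2 - 3r + 5)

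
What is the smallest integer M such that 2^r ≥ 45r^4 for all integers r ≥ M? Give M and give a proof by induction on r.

At r = 23: 8388608 < 12592845, so the inequality fails and M ≥ 24. We prove 2^r ≥ 45r^4 for all r ≥ 24.
Base step (r = 24): 2^r = 16777216 and 45r^4 = 14929920, so 16777216 ≥ 14929920.
Inductive step: assume the claim holds for r = m, so 2^m ≥ 45m^4.
Then 2^(m + 1) = 2·(2^m) ≥ 2·(45m^4).
Also, for m ≥ 24 we have 2·(45m^4) ≥ 45(m+1)^4, since 2 ≥ (1 + 1/m)^4 for all m ≥ 24.
Combining, 2^(m + 1) ≥ 45(m+1)^4.
Hence, by induction on r, the claim holds for every r ≥ 24.
Hence the smallest such M is 24.

M = 24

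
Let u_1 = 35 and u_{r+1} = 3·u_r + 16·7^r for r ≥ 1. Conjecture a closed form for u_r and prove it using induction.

u_r = 7·3^(r - 1) + 4·7^r

Computing the first terms: u_1 = 35, u_2 = 217, u_3 = 1435. This suggests u_r = 7·3^(r - 1) + 4·7^r.
When r = 1: the formula gives 35 = 35 = u_1.
Suppose the result is true for r = m, so u_m = 7·3^(m - 1) + 4·7^m.
Then u_{m+1} = 3·u_m + 16·7^m = 3·(7·3^(m - 1) + 4·7^m) + 16·7^m = 7·3^m + 4·7^(m + 1) = 7·3^((m+1) - 1) + 4·7^(m+1),
which is the claimed formula at r = m+1.
This completes the induction.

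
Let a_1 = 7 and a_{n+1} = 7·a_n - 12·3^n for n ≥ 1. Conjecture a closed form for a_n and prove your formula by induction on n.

Computing the first terms: a_1 = 7, a_2 = 13, a_3 = -17. This suggests a_n = 3^(n + 1) - 2·7^(n - 1).
For the base case n = 1: the formula gives 7 = 7 = a_1.
Inductive step: suppose the statement holds for some p ≥ 1, so a_p = 3^(p + 1) - 2·7^(p - 1).
Then a_{p+1} = 7·a_p - 12·3^p = 7·(3^(p + 1) - 2·7^(p - 1)) - 12·3^p = 3^(p + 2) - 2·7^p = 3^((p+1) + 1) - 2·7^((p+1) - 1),
which is the claimed formula at n = p+1.
By induction, the statement is established for all n ≥ 1.

a_n = 3^(n + 1) - 2·7^(n - 1)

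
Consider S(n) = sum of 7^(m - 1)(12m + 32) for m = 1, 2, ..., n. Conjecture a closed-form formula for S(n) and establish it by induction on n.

We claim S(n) = 7^n(2n + 5) - 5 for all n ≥ 1.
When n = 1: S(1) = 44, and the closed form gives 44. They agree.
Inductive step: assume the claim holds for n = m, so S(m) = 7^m(2m + 5) - 5.
Then S(m+1) = S(m) + (7^m(12m + 44)) = (7^m(2m + 5) - 5) + (7^m(12m + 44)).
Simplifying, S(m+1) = 14·7^m·m + 49·7^m - 5 = 7^(m+1)(2(m+1) + 5) - 5,
which is the closed form with n = m+1.
By the principle of mathematical induction, the result holds for all n ≥ 1.

S(n) = 7^n(2n + 5) - 5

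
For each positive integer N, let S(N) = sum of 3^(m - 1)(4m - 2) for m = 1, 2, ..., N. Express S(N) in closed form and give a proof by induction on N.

S(N) = 2·3^N(N - 1) + 2

We claim S(N) = 2·3^N(N - 1) + 2 for all N ≥ 1.
Base case (N = 1): S(1) = 2, and the closed form gives 2. They agree.
For the inductive step, assume it holds for an arbitrary m ≥ 1, so S(m) = 2·3^m(m - 1) + 2.
Then S(m+1) = S(m) + (3^m(4m + 2)) = (2·3^m(m - 1) + 2) + (3^m(4m + 2)).
Simplifying, S(m+1) = 6·3^m·m + 2 = 2·3^(m+1)((m+1) - 1) + 2,
which is the closed form with N = m+1.
This completes the induction.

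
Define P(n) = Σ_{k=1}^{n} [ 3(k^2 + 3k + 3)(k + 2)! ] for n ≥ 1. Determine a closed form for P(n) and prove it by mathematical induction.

We claim P(n) = (3n + 3)(n + 3)! - 18 for all n ≥ 1.
For the base case n = 1: P(1) = 126, and the closed form gives 126. They agree.
For the inductive step, assume it holds for an arbitrary k ≥ 1, so P(k) = (3k + 3)(k + 3)! - 18.
Then P(k+1) = P(k) + (3(k^2 + 5k + 7)(k + 3)!) = ((3k + 3)(k + 3)! - 18) + (3(k^2 + 5k + 7)(k + 3)!).
Simplifying, P(k+1) = (3(k+1) + 3)((k+1) + 3)! - 18,
which is the closed form with n = k+1.
Hence, by induction on n, the claim holds for every n ≥ 1.

P(n) = (3n + 3)(n + 3)! - 18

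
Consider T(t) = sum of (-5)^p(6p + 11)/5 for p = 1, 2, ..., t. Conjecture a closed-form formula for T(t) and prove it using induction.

T(t) = (-5)^t(t + 2) - 2

We claim T(t) = (-5)^t(t + 2) - 2 for all t ≥ 1.
When t = 1: T(1) = -17, and the closed form gives -17. They agree.
Inductive step: suppose the statement holds for some p ≥ 1, so T(p) = (-5)^p(p + 2) - 2.
Then T(p+1) = T(p) + ((-5)^p(-6p - 17)) = ((-5)^p(p + 2) - 2) + ((-5)^p(-6p - 17)).
Simplifying, T(p+1) = -5(-5)^p·p - 15(-5)^p - 2 = (-5)^(p+1)((p+1) + 2) - 2,
which is the closed form with t = p+1.
By the principle of mathematical induction, the result holds for all t ≥ 1.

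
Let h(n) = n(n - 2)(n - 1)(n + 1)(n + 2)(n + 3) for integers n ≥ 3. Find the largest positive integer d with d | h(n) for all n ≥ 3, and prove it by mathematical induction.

Computing the first values: h(3) = 720 and h(4) = 5040; gcd(720, 5040) = 720, so d ≤ 720.
We prove 720 | n(n - 2)(n - 1)(n + 1)(n + 2)(n + 3) for all n ≥ 3 by induction on n.
When n = 3: h(3) = 720 = 720·(1), so 720 | h(3).
Inductive step: suppose the statement holds for some p ≥ 3, i.e. 720 | h(p). Then
h(p+1) − h(p) = (p-1)·p·(p+1)·(p+2)·(p+3)·(p+4) − (p-2)·(p-1)·p·(p+1)·(p+2)·(p+3) = (p-1)·p·(p+1)·(p+2)·(p+3)·[(p+4) − (p-2)] = 6·(p-1)·p·(p+1)·(p+2)·(p+3). The product of 5 consecutive integers is divisible by (5)! = 120, so h(p+1) − h(p) is divisible by 6·120 = 720. By the inductive hypothesis 720 | h(p), hence 720 | h(p+1).
Hence, by induction on n, the claim holds for every n ≥ 3.
Therefore the largest such d is 720.

d = 720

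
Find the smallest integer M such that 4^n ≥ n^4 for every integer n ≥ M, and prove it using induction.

At n = 3: 64 < 81, so the inequality fails and M ≥ 4. We prove 4^n ≥ n^4 for all n ≥ 4.
Base step (n = 4): 4^n = 256 and n^4 = 256, so 256 ≥ 256.
Inductive step: suppose the statement holds for some i ≥ 4, so 4^i ≥ i^4.
Then 4^(i + 1) = 4·(4^i) ≥ 4·(i^4).
Also, for i ≥ 4 we have 4·(i^4) ≥ (i+1)^4, since 4 ≥ (1 + 1/i)^4 for all i ≥ 4.
Combining, 4^(i + 1) ≥ (i+1)^4.
This completes the induction.
Hence the smallest such M is 4.

M = 4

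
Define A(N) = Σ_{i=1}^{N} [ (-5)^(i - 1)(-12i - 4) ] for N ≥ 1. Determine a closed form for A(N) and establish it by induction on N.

A(N) = (-5)^N(2N + 1) - 1

We claim A(N) = (-5)^N(2N + 1) - 1 for all N ≥ 1.
Base case (N = 1): A(1) = -16, and the closed form gives -16. They agree.
Inductive step: assume the claim holds for N = i, so A(i) = (-5)^i(2i + 1) - 1.
Then A(i+1) = A(i) + ((-5)^i(-12i - 16)) = ((-5)^i(2i + 1) - 1) + ((-5)^i(-12i - 16)).
Simplifying, A(i+1) = -10(-5)^i·i - 15(-5)^i - 1 = (-5)^(i+1)(2(i+1) + 1) - 1,
which is the closed form with N = i+1.
Hence, by induction on N, the claim holds for every N ≥ 1.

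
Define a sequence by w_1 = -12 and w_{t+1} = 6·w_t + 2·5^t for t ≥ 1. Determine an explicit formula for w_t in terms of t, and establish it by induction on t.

Computing the first terms: w_1 = -12, w_2 = -62, w_3 = -322. This suggests w_t = -2·5^t - 2·6^(t - 1).
When t = 1: the formula gives -12 = -12 = w_1.
Suppose the result is true for t = j, so w_j = -2·5^j - 2·6^(j - 1).
Then w_{j+1} = 6·w_j + 2·5^j = 6·(-2·5^j - 2·6^(j - 1)) + 2·5^j = -2·5^(j + 1) - 2·6^j = -2·5^(j+1) - 2·6^((j+1) - 1),
which is the claimed formula at t = j+1.
By induction, the statement is established for all t ≥ 1.

w_t = -2·5^t - 2·6^(t - 1)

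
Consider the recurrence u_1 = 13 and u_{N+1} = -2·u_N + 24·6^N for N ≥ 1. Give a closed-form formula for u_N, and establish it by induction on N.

Computing the first terms: u_1 = 13, u_2 = 118, u_3 = 628. This suggests u_N = -5(-2)^(N - 1) + 3·6^N.
When N = 1: the formula gives 13 = 13 = u_1.
For the inductive step, assume it holds for an arbitrary p ≥ 1, so u_p = -5(-2)^(p - 1) + 3·6^p.
Then u_{p+1} = -2·u_p + 24·6^p = -2·(-5(-2)^(p - 1) + 3·6^p) + 24·6^p = -5(-2)^p + 3·6^(p + 1) = -5(-2)^((p+1) - 1) + 3·6^(p+1),
which is the claimed formula at N = p+1.
This completes the induction.

u_N = -5(-2)^(N - 1) + 3·6^N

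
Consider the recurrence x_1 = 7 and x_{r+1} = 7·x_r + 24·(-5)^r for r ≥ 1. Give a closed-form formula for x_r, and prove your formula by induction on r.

Computing the first terms: x_1 = 7, x_2 = -71, x_3 = 103. This suggests x_r = -2(-5)^r - 3·7^(r - 1).
When r = 1: the formula gives 7 = 7 = x_1.
For the inductive step, assume it holds for an arbitrary k ≥ 1, so x_k = -2(-5)^k - 3·7^(k - 1).
Then x_{k+1} = 7·x_k + 24·(-5)^k = 7·(-2(-5)^k - 3·7^(k - 1)) + 24·(-5)^k = -2(-5)^(k + 1) - 3·7^k = -2(-5)^(k+1) - 3·7^((k+1) - 1),
which is the claimed formula at r = k+1.
This completes the induction.

x_r = -2(-5)^r - 3·7^(r - 1)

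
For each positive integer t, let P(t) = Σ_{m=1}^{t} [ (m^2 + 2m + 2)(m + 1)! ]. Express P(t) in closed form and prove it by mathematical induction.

We claim P(t) = (t + 1)(t + 2)! - 2 for all t ≥ 1.
When t = 1: P(1) = 10, and the closed form gives 10. They agree.
Suppose the result is true for t = m, so P(m) = (m + 1)(m + 2)! - 2.
Then P(m+1) = P(m) + ((m^2 + 4m + 5)(m + 2)!) = ((m + 1)(m + 2)! - 2) + ((m^2 + 4m + 5)(m + 2)!).
Simplifying, P(m+1) = ((m+1) + 1)((m+1) + 2)! - 2,
which is the closed form with t = m+1.
By the principle of mathematical induction, the result holds for all t ≥ 1.

P(t) = (t + 1)(t + 2)! - 2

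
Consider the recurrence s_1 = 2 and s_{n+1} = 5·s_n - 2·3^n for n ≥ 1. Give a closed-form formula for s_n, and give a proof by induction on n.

s_n = 3^n - 5^(n - 1)

Computing the first terms: s_1 = 2, s_2 = 4, s_3 = 2. This suggests s_n = 3^n - 5^(n - 1).
For the base case n = 1: the formula gives 2 = 2 = s_1.
Inductive step: assume the claim holds for n = j, so s_j = 3^j - 5^(j - 1).
Then s_{j+1} = 5·s_j - 2·3^j = 5·(3^j - 5^(j - 1)) - 2·3^j = 3^(j + 1) - 5^j = 3^(j+1) - 5^((j+1) - 1),
which is the claimed formula at n = j+1.
By induction, the statement is established for all n ≥ 1.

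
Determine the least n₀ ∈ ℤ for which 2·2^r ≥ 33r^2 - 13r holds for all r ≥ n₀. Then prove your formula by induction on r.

n₀ = 11

At r = 10: 2048 < 3170, so the inequality fails and n₀ ≥ 11. We prove 2·2^r ≥ 33r^2 - 13r for all r ≥ 11.
Base case (r = 11): 2·2^r = 4096 and 33r^2 - 13r = 3850, so 4096 ≥ 3850.
Suppose the result is true for r = p, so 2·2^p ≥ 33p^2 - 13p.
Then 2·2^(p + 1) = 2·(2·2^p) ≥ 2·(33p^2 - 13p).
Also, for p ≥ 11 we have 2·(33p^2 - 13p) ≥ 33(p+1)^2 - 13(p+1), since 2·(33p^2 - 13p) − (33(p+1)^2 - 13(p+1)) = 33p^2 - 79p - 20, which is nonnegative for all p ≥ 11.
Combining, 2·2^(p + 1) ≥ 33(p+1)^2 - 13(p+1).
By the principle of mathematical induction, the result holds for all r ≥ 11.
Hence the smallest such n₀ is 11.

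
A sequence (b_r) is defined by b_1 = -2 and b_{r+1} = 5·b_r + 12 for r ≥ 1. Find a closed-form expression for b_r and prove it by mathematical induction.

Computing the first terms: b_1 = -2, b_2 = 2, b_3 = 22. This suggests b_r = 5^(r - 1) - 3.
For the base case r = 1: the formula gives -2 = -2 = b_1.
Inductive step: assume the claim holds for r = p, so b_p = 5^(p - 1) - 3.
Then b_{p+1} = 5·b_p + 12 = 5·(5^(p - 1) - 3) + 12 = 5^p - 3 = 5^((p+1) - 1) - 3,
which is the claimed formula at r = p+1.
By the principle of mathematical induction, the result holds for all r ≥ 1.

b_r = 5^(r - 1) - 3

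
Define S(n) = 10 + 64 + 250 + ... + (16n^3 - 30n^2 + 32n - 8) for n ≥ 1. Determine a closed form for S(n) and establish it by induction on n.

S(n) = n(4n^3 - 2n^2 + 5n + 3)

We claim S(n) = n(4n^3 - 2n^2 + 5n + 3) for all n ≥ 1.
Base case (n = 1): S(1) = 10, and the closed form gives 10. They agree.
Suppose the result is true for n = i, so S(i) = i(4i^3 - 2i^2 + 5i + 3).
Then S(i+1) = S(i) + (16i^3 + 18i^2 + 20i + 10) = (i(4i^3 - 2i^2 + 5i + 3)) + (16i^3 + 18i^2 + 20i + 10).
Simplifying, S(i+1) = (i + 1)(4i^3 + 10i^2 + 13i + 10) = (i+1)(4(i+1)^3 - 2(i+1)^2 + 5(i+1) + 3),
which is the closed form with n = i+1.
By induction, the statement is established for all n ≥ 1.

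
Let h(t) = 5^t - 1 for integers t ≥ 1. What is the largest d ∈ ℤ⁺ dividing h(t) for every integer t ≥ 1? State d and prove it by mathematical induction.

Computing the first values: h(1) = 4 and h(2) = 24; gcd(4, 24) = 4, so d ≤ 4.
We prove 4 | 5^t - 1 for all t ≥ 1 by induction on t.
Base step (t = 1): h(1) = 4 = 4·(1), so 4 | h(1).
For the inductive step, assume it holds for an arbitrary p ≥ 1, i.e. 4 | h(p). Then
5^{p+1} − 1^{p+1} = 5·5^p − 1·1^p = 5·(5^p − 1^p) + (4)·1^p. The first term is divisible by 4 by the inductive hypothesis, and the second term (4)·1^p is divisible by 4 since 4 | 4. Hence 4 | h(p+1).
By induction, the statement is established for all t ≥ 1.
Therefore the largest such d is 4.

d = 4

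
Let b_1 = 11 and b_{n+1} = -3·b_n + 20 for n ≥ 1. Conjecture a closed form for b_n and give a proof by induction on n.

Computing the first terms: b_1 = 11, b_2 = -13, b_3 = 59. This suggests b_n = -2(-3)^n + 5.
Base step (n = 1): the formula gives 11 = 11 = b_1.
For the inductive step, assume it holds for an arbitrary j ≥ 1, so b_j = -2(-3)^j + 5.
Then b_{j+1} = -3·b_j + 20 = -3·(-2(-3)^j + 5) + 20 = -2(-3)^(j + 1) + 5,
which is the claimed formula at n = j+1.
By induction, the statement is established for all n ≥ 1.

b_n = -2(-3)^n + 5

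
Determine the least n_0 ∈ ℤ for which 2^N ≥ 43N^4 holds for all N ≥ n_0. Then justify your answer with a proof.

n_0 = 24

At N = 23: 8388608 < 12033163, so the inequality fails and n_0 ≥ 24. We prove 2^N ≥ 43N^4 for all N ≥ 24.
Base step (N = 24): 2^N = 16777216 and 43N^4 = 14266368, so 16777216 ≥ 14266368.
For the inductive step, assume it holds for an arbitrary j ≥ 24, so 2^j ≥ 43j^4.
Then 2^(j + 1) = 2·(2^j) ≥ 2·(43j^4).
Also, for j ≥ 24 we have 2·(43j^4) ≥ 43(j+1)^4, since 2 ≥ (1 + 1/j)^4 for all j ≥ 24.
Combining, 2^(j + 1) ≥ 43(j+1)^4.
By induction, the statement is established for all N ≥ 24.
Hence the smallest such n_0 is 24.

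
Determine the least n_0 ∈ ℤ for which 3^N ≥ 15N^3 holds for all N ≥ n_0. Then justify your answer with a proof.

At N = 8: 6561 < 7680, so the inequality fails and n_0 ≥ 9. We prove 3^N ≥ 15N^3 for all N ≥ 9.
Base step (N = 9): 3^N = 19683 and 15N^3 = 10935, so 19683 ≥ 10935.
For the inductive step, assume it holds for an arbitrary k ≥ 9, so 3^k ≥ 15k^3.
Then 3^(k + 1) = 3·(3^k) ≥ 3·(15k^3).
Also, for k ≥ 9 we have 3·(15k^3) ≥ 15(k+1)^3, since 3 ≥ (1 + 1/k)^3 for all k ≥ 9.
Combining, 3^(k + 1) ≥ 15(k+1)^3.
This completes the induction.
Hence the smallest such n_0 is 9.

n_0 = 9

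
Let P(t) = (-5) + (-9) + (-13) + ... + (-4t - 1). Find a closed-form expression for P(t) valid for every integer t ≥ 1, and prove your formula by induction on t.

P(t) = -t(2t + 3)

We claim P(t) = -t(2t + 3) for all t ≥ 1.
When t = 1: P(1) = -5, and the closed form gives -5. They agree.
Inductive step: assume the claim holds for t = k, so P(k) = k(-2k - 3).
Then P(k+1) = P(k) + (-4k - 5) = (k(-2k - 3)) + (-4k - 5).
Simplifying, P(k+1) = -(k + 1)(2k + 5) = -(k+1)(2(k+1) + 3),
which is the closed form with t = k+1.
By the principle of mathematical induction, the result holds for all t ≥ 1.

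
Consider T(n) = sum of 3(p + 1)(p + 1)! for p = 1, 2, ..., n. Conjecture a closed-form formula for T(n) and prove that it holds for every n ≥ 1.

We claim T(n) = 3(n + 2)! - 6 for all n ≥ 1.
Base step (n = 1): T(1) = 12, and the closed form gives 12. They agree.
Inductive step: assume the claim holds for n = p, so T(p) = 3(p + 2)! - 6.
Then T(p+1) = T(p) + (3(p + 2)(p + 2)!) = (3(p + 2)! - 6) + (3(p + 2)(p + 2)!).
Simplifying, T(p+1) = 3((p+1) + 2)! - 6,
which is the closed form with n = p+1.
By induction, the statement is established for all n ≥ 1.

T(n) = 3(n + 2)! - 6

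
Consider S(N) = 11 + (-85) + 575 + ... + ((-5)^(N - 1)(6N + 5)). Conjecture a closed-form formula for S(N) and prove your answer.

S(N) = -(-5)^N(N + 1) + 1

We claim S(N) = -(-5)^N(N + 1) + 1 for all N ≥ 1.
When N = 1: S(1) = 11, and the closed form gives 11. They agree.
Inductive step: assume the claim holds for N = r, so S(r) = -(-5)^r(r + 1) + 1.
Then S(r+1) = S(r) + ((-5)^r(6r + 11)) = (-(-5)^r(r + 1) + 1) + ((-5)^r(6r + 11)).
Simplifying, S(r+1) = 5(-5)^r·r + 10(-5)^r + 1 = -(-5)^(r+1)((r+1) + 1) + 1,
which is the closed form with N = r+1.
By induction, the statement is established for all N ≥ 1.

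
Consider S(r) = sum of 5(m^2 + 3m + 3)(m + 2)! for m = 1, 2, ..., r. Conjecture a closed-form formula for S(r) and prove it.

S(r) = (5r + 5)(r + 3)! - 30

We claim S(r) = (5r + 5)(r + 3)! - 30 for all r ≥ 1.
For the base case r = 1: S(1) = 210, and the closed form gives 210. They agree.
Inductive step: assume the claim holds for r = m, so S(m) = (5m + 5)(m + 3)! - 30.
Then S(m+1) = S(m) + (5(m^2 + 5m + 7)(m + 3)!) = ((5m + 5)(m + 3)! - 30) + (5(m^2 + 5m + 7)(m + 3)!).
Simplifying, S(m+1) = (5(m+1) + 5)((m+1) + 3)! - 30,
which is the closed form with r = m+1.
Hence, by induction on r, the claim holds for every r ≥ 1.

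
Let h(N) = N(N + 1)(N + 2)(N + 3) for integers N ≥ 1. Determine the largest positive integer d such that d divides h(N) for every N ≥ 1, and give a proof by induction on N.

d = 24

Computing the first values: h(1) = 24 and h(2) = 120; gcd(24, 120) = 24, so d ≤ 24.
We prove 24 | N(N + 1)(N + 2)(N + 3) for all N ≥ 1 by induction on N.
Base case (N = 1): h(1) = 24 = 24·(1), so 24 | h(1).
Inductive step: assume the claim holds for N = p, i.e. 24 | h(p). Then
h(p+1) − h(p) = (p+1)·(p+2)·(p+3)·(p+4) − p·(p+1)·(p+2)·(p+3) = (p+1)·(p+2)·(p+3)·[(p+4) − p] = 4·(p+1)·(p+2)·(p+3). The product of 3 consecutive integers is divisible by (3)! = 6, so h(p+1) − h(p) is divisible by 4·6 = 24. By the inductive hypothesis 24 | h(p), hence 24 | h(p+1).
Hence, by induction on N, the claim holds for every N ≥ 1.
Therefore the largest such d is 24.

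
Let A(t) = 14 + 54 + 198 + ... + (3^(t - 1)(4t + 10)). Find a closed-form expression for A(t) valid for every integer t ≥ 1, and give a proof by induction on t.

We claim A(t) = 2·3^t(t + 2) - 4 for all t ≥ 1.
When t = 1: A(1) = 14, and the closed form gives 14. They agree.
Inductive step: assume the claim holds for t = p, so A(p) = 2·3^p(p + 2) - 4.
Then A(p+1) = A(p) + (3^p(4p + 14)) = (2·3^p(p + 2) - 4) + (3^p(4p + 14)).
Simplifying, A(p+1) = 6·3^p·p + 18·3^p - 4 = 2·3^(p+1)((p+1) + 2) - 4,
which is the closed form with t = p+1.
This completes the induction.

A(t) = 2·3^t(t + 2) - 4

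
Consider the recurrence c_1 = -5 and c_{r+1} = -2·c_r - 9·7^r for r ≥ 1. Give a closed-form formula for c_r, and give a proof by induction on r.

c_r = -(-2)^r - 7^r

Computing the first terms: c_1 = -5, c_2 = -53, c_3 = -335. This suggests c_r = -(-2)^r - 7^r.
For the base case r = 1: the formula gives -5 = -5 = c_1.
Suppose the result is true for r = j, so c_j = -(-2)^j - 7^j.
Then c_{j+1} = -2·c_j - 9·7^j = -2·(-(-2)^j - 7^j) - 9·7^j = -(-2)^(j + 1) - 7^(j + 1),
which is the claimed formula at r = j+1.
This completes the induction.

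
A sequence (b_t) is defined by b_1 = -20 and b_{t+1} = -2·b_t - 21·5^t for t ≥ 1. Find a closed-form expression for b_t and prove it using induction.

b_t = -5(-2)^(t - 1) - 3·5^t

Computing the first terms: b_1 = -20, b_2 = -65, b_3 = -395. This suggests b_t = -5(-2)^(t - 1) - 3·5^t.
Base case (t = 1): the formula gives -20 = -20 = b_1.
Inductive step: assume the claim holds for t = m, so b_m = -5(-2)^(m - 1) - 3·5^m.
Then b_{m+1} = -2·b_m - 21·5^m = -2·(-5(-2)^(m - 1) - 3·5^m) - 21·5^m = -5(-2)^m - 3·5^(m + 1) = -5(-2)^((m+1) - 1) - 3·5^(m+1),
which is the claimed formula at t = m+1.
Hence, by induction on t, the claim holds for every t ≥ 1.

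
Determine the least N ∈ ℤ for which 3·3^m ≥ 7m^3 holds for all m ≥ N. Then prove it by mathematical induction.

At m = 5: 729 < 875, so the inequality fails and N ≥ 6. We prove 3·3^m ≥ 7m^3 for all m ≥ 6.
For the base case m = 6: 3·3^m = 2187 and 7m^3 = 1512, so 2187 ≥ 1512.
For the inductive step, assume it holds for an arbitrary j ≥ 6, so 3·3^j ≥ 7j^3.
Then 3·3^(j + 1) = 3·(3·3^j) ≥ 3·(7j^3).
Also, for j ≥ 6 we have 3·(7j^3) ≥ 7(j+1)^3, since 3 ≥ (1 + 1/j)^3 for all j ≥ 6.
Combining, 3·3^(j + 1) ≥ 7(j+1)^3.
By induction, the statement is established for all m ≥ 6.
Hence the smallest such N is 6.

N = 6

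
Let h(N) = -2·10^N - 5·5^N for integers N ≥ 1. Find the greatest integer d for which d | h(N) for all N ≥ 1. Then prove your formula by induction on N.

d = 5

Computing the first values: h(1) = -45 and h(2) = -325; gcd(-45, -325) = 5, so d ≤ 5.
We prove 5 | -2·10^N - 5·5^N for all N ≥ 1 by induction on N.
For the base case N = 1: h(1) = -45 = 5·(-9), so 5 | h(1).
Inductive step: assume the claim holds for N = k, i.e. 5 | h(k). Then
h(k+1) − 10·h(k) = (-2·10^(k+1) - 5·5^(k+1)) − 10·(-2·10^k - 5·5^k) = (-5)·5^k·(5 − 10) = (25)·5^k. Since 5 | h(k) by the inductive hypothesis, 5 | 10·h(k); and 5 | 25 since 25 = 5·5. Therefore 5 | h(k+1).
Hence, by induction on N, the claim holds for every N ≥ 1.
Therefore the largest such d is 5.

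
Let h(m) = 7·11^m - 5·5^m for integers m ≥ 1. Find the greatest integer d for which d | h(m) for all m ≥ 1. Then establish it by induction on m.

Computing the first values: h(1) = 52 and h(2) = 722; gcd(52, 722) = 2, so d ≤ 2.
We prove 2 | 7·11^m - 5·5^m for all m ≥ 1 by induction on m.
Base step (m = 1): h(1) = 52 = 2·(26), so 2 | h(1).
Suppose the result is true for m = p, i.e. 2 | h(p). Then
h(p+1) − 11·h(p) = (7·11^(p+1) - 5·5^(p+1)) − 11·(7·11^p - 5·5^p) = (-5)·5^p·(5 − 11) = (30)·5^p. Since 2 | h(p) by the inductive hypothesis, 2 | 11·h(p); and 2 | 30 since 30 = 2·15. Therefore 2 | h(p+1).
By the principle of mathematical induction, the result holds for all m ≥ 1.
Therefore the largest such d is 2.

d = 2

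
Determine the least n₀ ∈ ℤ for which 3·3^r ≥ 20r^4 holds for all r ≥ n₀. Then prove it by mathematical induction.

At r = 10: 177147 < 200000, so the inequality fails and n₀ ≥ 11. We prove 3·3^r ≥ 20r^4 for all r ≥ 11.
Base case (r = 11): 3·3^r = 531441 and 20r^4 = 292820, so 531441 ≥ 292820.
For the inductive step, assume it holds for an arbitrary k ≥ 11, so 3·3^k ≥ 20k^4.
Then 3·3^(k + 1) = 3·(3·3^k) ≥ 3·(20k^4).
Also, for k ≥ 11 we have 3·(20k^4) ≥ 20(k+1)^4, since 3 ≥ (1 + 1/k)^4 for all k ≥ 11.
Combining, 3·3^(k + 1) ≥ 20(k+1)^4.
Hence, by induction on r, the claim holds for every r ≥ 11.
Hence the smallest such n₀ is 11.

n₀ = 11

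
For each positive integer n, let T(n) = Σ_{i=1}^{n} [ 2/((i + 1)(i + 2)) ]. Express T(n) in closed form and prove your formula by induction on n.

T(n) = n/(n + 2)

We claim T(n) = n/(n + 2) for all n ≥ 1.
Base case (n = 1): T(1) = 1/3, and the closed form gives 1/3. They agree.
Suppose the result is true for n = i, so T(i) = i/(i + 2).
Then T(i+1) = T(i) + (2/((i + 2)(i + 3))) = (i/(i + 2)) + (2/((i + 2)(i + 3))).
Simplifying, T(i+1) = (i + 1)/(i + 3) = (i+1)/((i+1) + 2),
which is the closed form with n = i+1.
Hence, by induction on n, the claim holds for every n ≥ 1.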